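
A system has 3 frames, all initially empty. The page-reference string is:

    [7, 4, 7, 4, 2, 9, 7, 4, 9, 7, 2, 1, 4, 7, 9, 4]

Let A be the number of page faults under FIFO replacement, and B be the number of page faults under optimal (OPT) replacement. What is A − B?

Under FIFO: F F . . F F F F . . F F . F F F → 11 faults.
Under OPT: F F . . F F . . . . F F . . F . → 7 faults.
A − B = 11 − 7 = 4.

4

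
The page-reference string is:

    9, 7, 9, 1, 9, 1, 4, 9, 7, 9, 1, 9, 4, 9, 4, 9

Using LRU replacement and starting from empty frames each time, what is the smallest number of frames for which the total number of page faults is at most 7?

f=1: 16 faults
f=2: 8 faults
f=3: 7 faults
f=4: 4 faults
Smallest f with faults ≤ 7 is 3.

3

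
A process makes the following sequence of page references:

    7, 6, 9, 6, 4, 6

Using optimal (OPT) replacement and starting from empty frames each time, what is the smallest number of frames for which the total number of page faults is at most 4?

f=1: 6 faults
f=2: 4 faults
f=3: 4 faults
f=4: 4 faults
Smallest f with faults ≤ 4 is 2.

2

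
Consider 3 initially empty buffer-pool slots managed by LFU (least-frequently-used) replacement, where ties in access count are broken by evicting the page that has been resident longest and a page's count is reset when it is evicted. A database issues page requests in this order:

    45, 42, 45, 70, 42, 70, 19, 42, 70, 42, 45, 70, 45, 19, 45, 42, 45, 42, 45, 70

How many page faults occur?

45: fault, frames [45]
42: fault, frames [45, 42]
45: hit
70: fault, frames [45, 42, 70]
42: hit
70: hit
19: fault, evict 45, frames [42, 70, 19]
42: hit
70: hit
42: hit
45: fault, evict 19, frames [42, 70, 45]
70: hit
45: hit
19: fault, evict 45, frames [42, 70, 19]
45: fault, evict 19, frames [42, 70, 45]
42: hit
45: hit
42: hit
45: hit
70: hit
Page faults: 7.

7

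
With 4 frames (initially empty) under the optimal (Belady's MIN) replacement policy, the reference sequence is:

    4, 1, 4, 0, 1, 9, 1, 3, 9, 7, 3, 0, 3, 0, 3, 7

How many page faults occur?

6

4 -> miss, frames [4]
1 -> miss, frames [4, 1]
4 -> hit
0 -> miss, frames [4, 1, 0]
1 -> hit
9 -> miss, frames [4, 1, 0, 9]
1 -> hit
3 -> miss, evict 1, frames [4, 0, 9, 3]
9 -> hit
7 -> miss, evict 9, frames [4, 0, 3, 7]
3 -> hit
0 -> hit
3 -> hit
0 -> hit
3 -> hit
7 -> hit
Page faults: 6.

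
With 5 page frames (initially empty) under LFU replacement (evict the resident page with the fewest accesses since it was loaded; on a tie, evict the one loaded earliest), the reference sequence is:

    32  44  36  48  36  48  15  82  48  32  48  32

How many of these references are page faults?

32 -> fault, frames (32)
44 -> fault, frames (32 44)
36 -> fault, frames (32 44 36)
48 -> fault, frames (32 44 36 48)
36 -> hit
48 -> hit
15 -> fault, frames (32 44 36 48 15)
82 -> fault, evict 32, frames (44 36 48 15 82)
48 -> hit
32 -> fault, evict 44, frames (36 48 15 82 32)
48 -> hit
32 -> hit
Page faults: 7.

7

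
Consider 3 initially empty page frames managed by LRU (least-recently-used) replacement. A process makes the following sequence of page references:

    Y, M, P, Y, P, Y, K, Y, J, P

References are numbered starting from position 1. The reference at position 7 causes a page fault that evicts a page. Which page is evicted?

M

pos 1: Y → fault, frames (Y)
pos 2: M → fault, frames (Y M)
pos 3: P → fault, frames (Y M P)
pos 4: Y → hit
pos 5: P → hit
pos 6: Y → hit
pos 7: K → fault, evict M, frames (P Y K)
At position 7, page M is evicted.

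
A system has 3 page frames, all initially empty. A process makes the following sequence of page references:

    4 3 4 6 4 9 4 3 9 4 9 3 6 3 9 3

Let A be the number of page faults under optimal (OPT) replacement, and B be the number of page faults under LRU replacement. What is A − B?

Under OPT: F F . F . F . . . . . . F . . . → 5 faults.
Under LRU: F F . F . F . F . . . . F . . . → 6 faults.
A − B = 5 − 6 = -1.

-1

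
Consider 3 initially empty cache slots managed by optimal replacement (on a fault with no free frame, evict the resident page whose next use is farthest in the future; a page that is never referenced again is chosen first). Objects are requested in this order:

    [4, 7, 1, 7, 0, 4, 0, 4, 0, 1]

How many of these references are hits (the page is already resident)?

6

4 → fault, frames {4}
7 → fault, frames {4,7}
1 → fault, frames {4,7,1}
7 → hit
0 → fault, evict 7, frames {4,1,0}
4 → hit
0 → hit
4 → hit
0 → hit
1 → hit
Hits: 6.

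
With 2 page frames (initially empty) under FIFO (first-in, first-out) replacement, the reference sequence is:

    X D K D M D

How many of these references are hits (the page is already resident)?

X → fault, frames {X}
D → fault, frames {X,D}
K → fault, evict X, frames {D,K}
D → hit
M → fault, evict D, frames {K,M}
D → fault, evict K, frames {M,D}
Hits: 1.

1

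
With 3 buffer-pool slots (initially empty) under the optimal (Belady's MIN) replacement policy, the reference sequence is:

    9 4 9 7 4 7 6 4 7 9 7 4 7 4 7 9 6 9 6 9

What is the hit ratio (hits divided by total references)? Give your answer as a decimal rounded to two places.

9 → miss, frames [9]
4 → miss, frames [9, 4]
9 → hit
7 → miss, frames [9, 4, 7]
4 → hit
7 → hit
6 → miss, evict 9, frames [4, 7, 6]
4 → hit
7 → hit
9 → miss, evict 6, frames [4, 7, 9]
7 → hit
4 → hit
7 → hit
4 → hit
7 → hit
9 → hit
6 → miss, evict 7, frames [4, 9, 6]
9 → hit
6 → hit
9 → hit
Hits: 14 of 20 references → 14/20 = 0.7000.

0.70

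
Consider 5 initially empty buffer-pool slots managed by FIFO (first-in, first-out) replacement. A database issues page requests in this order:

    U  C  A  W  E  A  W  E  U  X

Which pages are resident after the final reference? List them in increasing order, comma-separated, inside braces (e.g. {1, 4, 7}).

U: fault, frames {U}
C: fault, frames {U,C}
A: fault, frames {U,C,A}
W: fault, frames {U,C,A,W}
E: fault, frames {U,C,A,W,E}
A: hit
W: hit
E: hit
U: hit
X: fault, evict U, frames {C,A,W,E,X}

{A, C, E, W, X}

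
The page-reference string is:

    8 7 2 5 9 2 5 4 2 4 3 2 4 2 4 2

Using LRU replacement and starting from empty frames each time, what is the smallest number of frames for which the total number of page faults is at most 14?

f=1: 16 faults
f=2: 12 faults
f=3: 7 faults
f=4: 7 faults
f=5: 7 faults
f=6: 7 faults
f=7: 7 faults
Smallest f with faults ≤ 14 is 2.

2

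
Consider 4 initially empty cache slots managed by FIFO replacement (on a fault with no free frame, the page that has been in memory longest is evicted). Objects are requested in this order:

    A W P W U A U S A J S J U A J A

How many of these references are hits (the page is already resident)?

9

A: miss, frames {A}
W: miss, frames {A,W}
P: miss, frames {A,W,P}
W: hit
U: miss, frames {A,W,P,U}
A: hit
U: hit
S: miss, evict A, frames {W,P,U,S}
A: miss, evict W, frames {P,U,S,A}
J: miss, evict P, frames {U,S,A,J}
S: hit
J: hit
U: hit
A: hit
J: hit
A: hit
Hits: 9.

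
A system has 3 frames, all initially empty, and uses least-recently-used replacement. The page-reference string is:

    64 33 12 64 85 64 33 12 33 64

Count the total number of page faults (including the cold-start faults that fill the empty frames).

6

64 → miss, frames (64)
33 → miss, frames (64 33)
12 → miss, frames (64 33 12)
64 → hit
85 → miss, evict 33, frames (12 64 85)
64 → hit
33 → miss, evict 12, frames (85 64 33)
12 → miss, evict 85, frames (64 33 12)
33 → hit
64 → hit
Page faults: 6.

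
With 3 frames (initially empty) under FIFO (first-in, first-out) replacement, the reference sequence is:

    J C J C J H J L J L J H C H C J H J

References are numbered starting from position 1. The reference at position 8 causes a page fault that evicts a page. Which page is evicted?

pos 1: J → miss, frames (J)
pos 2: C → miss, frames (J C)
pos 3: J → hit
pos 4: C → hit
pos 5: J → hit
pos 6: H → miss, frames (J C H)
pos 7: J → hit
pos 8: L → miss, evict J, frames (C H L)
At position 8, page J is evicted.

J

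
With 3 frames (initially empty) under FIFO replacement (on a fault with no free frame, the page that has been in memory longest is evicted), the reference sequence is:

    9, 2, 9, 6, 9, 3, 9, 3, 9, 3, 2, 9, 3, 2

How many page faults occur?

9: fault, frames (9)
2: fault, frames (9 2)
9: hit
6: fault, frames (9 2 6)
9: hit
3: fault, evict 9, frames (2 6 3)
9: fault, evict 2, frames (6 3 9)
3: hit
9: hit
3: hit
2: fault, evict 6, frames (3 9 2)
9: hit
3: hit
2: hit
Page faults: 6.

6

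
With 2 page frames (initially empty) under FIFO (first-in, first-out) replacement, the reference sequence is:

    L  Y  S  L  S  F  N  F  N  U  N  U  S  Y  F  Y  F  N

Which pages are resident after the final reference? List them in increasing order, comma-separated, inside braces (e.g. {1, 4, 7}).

{F, N}

L: fault, frames (L)
Y: fault, frames (L Y)
S: fault, evict L, frames (Y S)
L: fault, evict Y, frames (S L)
S: hit
F: fault, evict S, frames (L F)
N: fault, evict L, frames (F N)
F: hit
N: hit
U: fault, evict F, frames (N U)
N: hit
U: hit
S: fault, evict N, frames (U S)
Y: fault, evict U, frames (S Y)
F: fault, evict S, frames (Y F)
Y: hit
F: hit
N: fault, evict Y, frames (F N)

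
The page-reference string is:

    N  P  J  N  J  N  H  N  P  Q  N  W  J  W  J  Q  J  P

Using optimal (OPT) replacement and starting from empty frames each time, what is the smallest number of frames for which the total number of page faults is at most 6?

4

f=1: 18 faults
f=2: 10 faults
f=3: 8 faults
f=4: 6 faults
f=5: 6 faults
f=6: 6 faults
Smallest f with faults ≤ 6 is 4.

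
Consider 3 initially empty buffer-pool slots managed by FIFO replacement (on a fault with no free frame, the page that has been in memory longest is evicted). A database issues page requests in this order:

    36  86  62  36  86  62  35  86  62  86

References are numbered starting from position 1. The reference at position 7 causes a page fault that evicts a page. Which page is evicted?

36

pos 1: 36: fault, frames {36}
pos 2: 86: fault, frames {36,86}
pos 3: 62: fault, frames {36,86,62}
pos 4: 36: hit
pos 5: 86: hit
pos 6: 62: hit
pos 7: 35: fault, evict 36, frames {86,62,35}
At position 7, page 36 is evicted.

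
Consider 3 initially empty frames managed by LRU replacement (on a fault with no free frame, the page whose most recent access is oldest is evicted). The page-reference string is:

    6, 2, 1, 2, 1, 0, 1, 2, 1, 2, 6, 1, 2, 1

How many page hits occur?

9

6 -> fault, frames {6}
2 -> fault, frames {6,2}
1 -> fault, frames {6,2,1}
2 -> hit
1 -> hit
0 -> fault, evict 6, frames {2,1,0}
1 -> hit
2 -> hit
1 -> hit
2 -> hit
6 -> fault, evict 0, frames {1,2,6}
1 -> hit
2 -> hit
1 -> hit
Hits: 9.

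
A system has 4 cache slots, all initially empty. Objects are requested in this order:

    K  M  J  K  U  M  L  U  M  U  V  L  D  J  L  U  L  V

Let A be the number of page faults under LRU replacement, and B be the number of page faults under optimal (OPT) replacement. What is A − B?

Under LRU: F F F . F . F . . . F . F F . F . F → 10 faults.
Under OPT: F F F . F . F . . . F . F . . . . F → 8 faults.
A − B = 10 − 8 = 2.

2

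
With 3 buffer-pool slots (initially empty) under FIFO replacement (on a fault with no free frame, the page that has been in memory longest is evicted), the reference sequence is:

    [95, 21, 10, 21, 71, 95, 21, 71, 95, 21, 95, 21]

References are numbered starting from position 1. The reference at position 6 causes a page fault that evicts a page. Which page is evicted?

21

pos 1: 95 -> fault, frames (95)
pos 2: 21 -> fault, frames (95 21)
pos 3: 10 -> fault, frames (95 21 10)
pos 4: 21 -> hit
pos 5: 71 -> fault, evict 95, frames (21 10 71)
pos 6: 95 -> fault, evict 21, frames (10 71 95)
At position 6, page 21 is evicted.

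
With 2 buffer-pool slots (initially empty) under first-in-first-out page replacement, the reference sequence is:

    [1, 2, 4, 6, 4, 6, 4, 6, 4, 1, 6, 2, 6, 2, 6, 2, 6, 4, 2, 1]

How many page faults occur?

1: fault, frames [1]
2: fault, frames [1, 2]
4: fault, evict 1, frames [2, 4]
6: fault, evict 2, frames [4, 6]
4: hit
6: hit
4: hit
6: hit
4: hit
1: fault, evict 4, frames [6, 1]
6: hit
2: fault, evict 6, frames [1, 2]
6: fault, evict 1, frames [2, 6]
2: hit
6: hit
2: hit
6: hit
4: fault, evict 2, frames [6, 4]
2: fault, evict 6, frames [4, 2]
1: fault, evict 4, frames [2, 1]
Page faults: 10.

10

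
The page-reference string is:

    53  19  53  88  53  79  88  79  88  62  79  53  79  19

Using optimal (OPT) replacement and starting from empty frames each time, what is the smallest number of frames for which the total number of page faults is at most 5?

4

f=1: 14 faults
f=2: 7 faults
f=3: 6 faults
f=4: 5 faults
f=5: 5 faults
Smallest f with faults ≤ 5 is 4.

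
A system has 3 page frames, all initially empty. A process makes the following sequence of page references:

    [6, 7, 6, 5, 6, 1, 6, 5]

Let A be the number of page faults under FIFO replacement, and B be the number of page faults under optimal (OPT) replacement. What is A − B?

1

Under FIFO: F F . F . F F . → 5 faults.
Under OPT: F F . F . F . . → 4 faults.
A − B = 5 − 4 = 1.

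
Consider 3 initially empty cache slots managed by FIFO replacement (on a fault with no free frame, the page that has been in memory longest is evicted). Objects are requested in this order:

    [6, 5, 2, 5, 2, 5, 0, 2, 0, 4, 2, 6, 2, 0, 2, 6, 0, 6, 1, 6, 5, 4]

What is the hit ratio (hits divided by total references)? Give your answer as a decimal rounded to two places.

6: fault, frames (6)
5: fault, frames (6 5)
2: fault, frames (6 5 2)
5: hit
2: hit
5: hit
0: fault, evict 6, frames (5 2 0)
2: hit
0: hit
4: fault, evict 5, frames (2 0 4)
2: hit
6: fault, evict 2, frames (0 4 6)
2: fault, evict 0, frames (4 6 2)
0: fault, evict 4, frames (6 2 0)
2: hit
6: hit
0: hit
6: hit
1: fault, evict 6, frames (2 0 1)
6: fault, evict 2, frames (0 1 6)
5: fault, evict 0, frames (1 6 5)
4: fault, evict 1, frames (6 5 4)
Hits: 10 of 22 references → 10/22 = 0.4545.

0.45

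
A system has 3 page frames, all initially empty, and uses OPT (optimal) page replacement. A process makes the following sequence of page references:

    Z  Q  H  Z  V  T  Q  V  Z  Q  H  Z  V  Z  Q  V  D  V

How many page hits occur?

9

Z: miss, frames (Z)
Q: miss, frames (Z Q)
H: miss, frames (Z Q H)
Z: hit
V: miss, evict H, frames (Z Q V)
T: miss, evict Z, frames (Q V T)
Q: hit
V: hit
Z: miss, evict T, frames (Q V Z)
Q: hit
H: miss, evict Q, frames (V Z H)
Z: hit
V: hit
Z: hit
Q: miss, evict H, frames (V Z Q)
V: hit
D: miss, evict Q, frames (V Z D)
V: hit
Hits: 9.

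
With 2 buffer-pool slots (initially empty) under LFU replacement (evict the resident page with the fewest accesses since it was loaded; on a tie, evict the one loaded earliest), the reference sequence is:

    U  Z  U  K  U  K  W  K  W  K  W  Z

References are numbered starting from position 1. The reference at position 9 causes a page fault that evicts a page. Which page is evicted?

K

pos 1: U: fault, frames (U)
pos 2: Z: fault, frames (U Z)
pos 3: U: hit
pos 4: K: fault, evict Z, frames (U K)
pos 5: U: hit
pos 6: K: hit
pos 7: W: fault, evict K, frames (U W)
pos 8: K: fault, evict W, frames (U K)
pos 9: W: fault, evict K, frames (U W)
At position 9, page K is evicted.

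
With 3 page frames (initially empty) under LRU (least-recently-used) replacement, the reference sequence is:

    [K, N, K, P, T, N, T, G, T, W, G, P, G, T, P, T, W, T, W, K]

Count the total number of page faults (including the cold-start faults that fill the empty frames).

11

K -> fault, frames (K)
N -> fault, frames (K N)
K -> hit
P -> fault, frames (N K P)
T -> fault, evict N, frames (K P T)
N -> fault, evict K, frames (P T N)
T -> hit
G -> fault, evict P, frames (N T G)
T -> hit
W -> fault, evict N, frames (G T W)
G -> hit
P -> fault, evict T, frames (W G P)
G -> hit
T -> fault, evict W, frames (P G T)
P -> hit
T -> hit
W -> fault, evict G, frames (P T W)
T -> hit
W -> hit
K -> fault, evict P, frames (T W K)
Page faults: 11.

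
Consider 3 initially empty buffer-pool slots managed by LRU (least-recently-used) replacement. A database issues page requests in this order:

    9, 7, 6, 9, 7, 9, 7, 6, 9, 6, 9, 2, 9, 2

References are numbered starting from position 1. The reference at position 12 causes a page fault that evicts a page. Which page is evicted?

pos 1: 9 -> miss, frames [9]
pos 2: 7 -> miss, frames [9, 7]
pos 3: 6 -> miss, frames [9, 7, 6]
pos 4: 9 -> hit
pos 5: 7 -> hit
pos 6: 9 -> hit
pos 7: 7 -> hit
pos 8: 6 -> hit
pos 9: 9 -> hit
pos 10: 6 -> hit
pos 11: 9 -> hit
pos 12: 2 -> miss, evict 7, frames [6, 9, 2]
At position 12, page 7 is evicted.

7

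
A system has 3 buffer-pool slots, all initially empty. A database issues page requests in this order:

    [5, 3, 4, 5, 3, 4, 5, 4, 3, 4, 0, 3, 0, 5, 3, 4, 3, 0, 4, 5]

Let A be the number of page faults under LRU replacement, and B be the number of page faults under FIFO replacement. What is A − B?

-1

Under LRU: F F F . . . . . . . F . . F . F . F . F → 8 faults.
Under FIFO: F F F . . . . . . . F . . F F F . F . F → 9 faults.
A − B = 8 − 9 = -1.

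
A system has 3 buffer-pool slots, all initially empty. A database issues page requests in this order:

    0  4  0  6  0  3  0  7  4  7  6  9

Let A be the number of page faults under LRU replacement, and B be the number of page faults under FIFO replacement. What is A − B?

Under LRU: F F . F . F . F F . F F → 8 faults.
Under FIFO: F F . F . F F F F . F F → 9 faults.
A − B = 8 − 9 = -1.

-1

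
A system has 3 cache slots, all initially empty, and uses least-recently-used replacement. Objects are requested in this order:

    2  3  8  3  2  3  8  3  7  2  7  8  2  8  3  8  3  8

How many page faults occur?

7

2 → fault, frames {2}
3 → fault, frames {2,3}
8 → fault, frames {2,3,8}
3 → hit
2 → hit
3 → hit
8 → hit
3 → hit
7 → fault, evict 2, frames {8,3,7}
2 → fault, evict 8, frames {3,7,2}
7 → hit
8 → fault, evict 3, frames {2,7,8}
2 → hit
8 → hit
3 → fault, evict 7, frames {2,8,3}
8 → hit
3 → hit
8 → hit
Page faults: 7.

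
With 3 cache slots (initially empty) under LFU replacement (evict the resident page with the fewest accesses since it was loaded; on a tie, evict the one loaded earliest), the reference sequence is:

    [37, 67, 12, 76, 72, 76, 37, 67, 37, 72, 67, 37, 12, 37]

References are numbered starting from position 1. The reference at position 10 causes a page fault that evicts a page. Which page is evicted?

67

pos 1: 37 → miss, frames (37)
pos 2: 67 → miss, frames (37 67)
pos 3: 12 → miss, frames (37 67 12)
pos 4: 76 → miss, evict 37, frames (67 12 76)
pos 5: 72 → miss, evict 67, frames (12 76 72)
pos 6: 76 → hit
pos 7: 37 → miss, evict 12, frames (76 72 37)
pos 8: 67 → miss, evict 72, frames (76 37 67)
pos 9: 37 → hit
pos 10: 72 → miss, evict 67, frames (76 37 72)
At position 10, page 67 is evicted.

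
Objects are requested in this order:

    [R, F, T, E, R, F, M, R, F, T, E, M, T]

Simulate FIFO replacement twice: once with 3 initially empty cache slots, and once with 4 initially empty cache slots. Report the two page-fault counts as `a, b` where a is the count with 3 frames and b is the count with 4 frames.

9, 10

3 frames: F F F F F F F . . F F . . → 9 faults.
4 frames: F F F F . . F F F F F F . → 10 faults.
10 > 9: adding a frame increased faults — Belady's anomaly.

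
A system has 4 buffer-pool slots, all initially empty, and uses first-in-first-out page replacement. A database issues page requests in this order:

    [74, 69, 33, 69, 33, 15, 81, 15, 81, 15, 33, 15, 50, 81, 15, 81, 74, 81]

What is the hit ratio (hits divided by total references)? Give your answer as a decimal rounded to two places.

0.61

74 → miss, frames [74]
69 → miss, frames [74, 69]
33 → miss, frames [74, 69, 33]
69 → hit
33 → hit
15 → miss, frames [74, 69, 33, 15]
81 → miss, evict 74, frames [69, 33, 15, 81]
15 → hit
81 → hit
15 → hit
33 → hit
15 → hit
50 → miss, evict 69, frames [33, 15, 81, 50]
81 → hit
15 → hit
81 → hit
74 → miss, evict 33, frames [15, 81, 50, 74]
81 → hit
Hits: 11 of 18 references → 11/18 = 0.6111.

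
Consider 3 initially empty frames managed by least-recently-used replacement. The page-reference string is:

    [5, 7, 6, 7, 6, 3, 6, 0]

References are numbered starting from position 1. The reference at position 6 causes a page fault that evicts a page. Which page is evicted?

5

pos 1: 5 -> fault, frames {5}
pos 2: 7 -> fault, frames {5,7}
pos 3: 6 -> fault, frames {5,7,6}
pos 4: 7 -> hit
pos 5: 6 -> hit
pos 6: 3 -> fault, evict 5, frames {7,6,3}
At position 6, page 5 is evicted.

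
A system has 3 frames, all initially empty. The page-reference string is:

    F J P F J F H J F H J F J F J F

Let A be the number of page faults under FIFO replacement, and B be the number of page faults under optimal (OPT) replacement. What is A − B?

2

Under FIFO: F F F . . . F . F . F . . . . . → 6 faults.
Under OPT: F F F . . . F . . . . . . . . . → 4 faults.
A − B = 6 − 4 = 2.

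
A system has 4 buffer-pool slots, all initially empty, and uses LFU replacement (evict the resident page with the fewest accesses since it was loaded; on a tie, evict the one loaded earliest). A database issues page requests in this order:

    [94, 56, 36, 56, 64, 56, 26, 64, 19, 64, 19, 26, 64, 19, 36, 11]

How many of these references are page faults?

8

94: fault, frames {94}
56: fault, frames {94,56}
36: fault, frames {94,56,36}
56: hit
64: fault, frames {94,56,36,64}
56: hit
26: fault, evict 94, frames {56,36,64,26}
64: hit
19: fault, evict 36, frames {56,64,26,19}
64: hit
19: hit
26: hit
64: hit
19: hit
36: fault, evict 26, frames {56,64,19,36}
11: fault, evict 36, frames {56,64,19,11}
Page faults: 8.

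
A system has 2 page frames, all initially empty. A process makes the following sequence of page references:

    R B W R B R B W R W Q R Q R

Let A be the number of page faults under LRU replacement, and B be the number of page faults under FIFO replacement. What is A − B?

Under LRU: F F F F F . . F F . F F . . → 9 faults.
Under FIFO: F F F F F . . F F . F . . . → 8 faults.
A − B = 9 − 8 = 1.

1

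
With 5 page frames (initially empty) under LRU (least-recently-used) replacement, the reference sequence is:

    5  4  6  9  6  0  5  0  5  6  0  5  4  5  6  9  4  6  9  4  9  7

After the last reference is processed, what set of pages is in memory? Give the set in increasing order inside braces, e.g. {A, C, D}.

5 -> miss, frames {5}
4 -> miss, frames {5,4}
6 -> miss, frames {5,4,6}
9 -> miss, frames {5,4,6,9}
6 -> hit
0 -> miss, frames {5,4,9,6,0}
5 -> hit
0 -> hit
5 -> hit
6 -> hit
0 -> hit
5 -> hit
4 -> hit
5 -> hit
6 -> hit
9 -> hit
4 -> hit
6 -> hit
9 -> hit
4 -> hit
9 -> hit
7 -> miss, evict 0, frames {5,6,4,9,7}

{4, 5, 6, 7, 9}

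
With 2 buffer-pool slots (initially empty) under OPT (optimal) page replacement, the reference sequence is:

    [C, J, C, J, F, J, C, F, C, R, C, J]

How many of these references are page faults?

C → miss, frames {C}
J → miss, frames {C,J}
C → hit
J → hit
F → miss, evict C, frames {J,F}
J → hit
C → miss, evict J, frames {F,C}
F → hit
C → hit
R → miss, evict F, frames {C,R}
C → hit
J → miss, evict R, frames {C,J}
Page faults: 6.

6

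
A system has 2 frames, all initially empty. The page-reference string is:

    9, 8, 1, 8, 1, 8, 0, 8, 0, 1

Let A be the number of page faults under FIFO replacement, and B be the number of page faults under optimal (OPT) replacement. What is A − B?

1

Under FIFO: F F F . . . F F . F → 6 faults.
Under OPT: F F F . . . F . . F → 5 faults.
A − B = 6 − 5 = 1.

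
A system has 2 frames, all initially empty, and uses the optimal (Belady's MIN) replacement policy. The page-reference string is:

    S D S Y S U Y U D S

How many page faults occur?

6

S → miss, frames [S]
D → miss, frames [S, D]
S → hit
Y → miss, evict D, frames [S, Y]
S → hit
U → miss, evict S, frames [Y, U]
Y → hit
U → hit
D → miss, evict U, frames [Y, D]
S → miss, evict D, frames [Y, S]
Page faults: 6.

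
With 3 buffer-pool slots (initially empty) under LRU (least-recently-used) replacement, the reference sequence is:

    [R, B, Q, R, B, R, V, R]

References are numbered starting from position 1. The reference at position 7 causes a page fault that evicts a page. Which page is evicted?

Q

pos 1: R → miss, frames (R)
pos 2: B → miss, frames (R B)
pos 3: Q → miss, frames (R B Q)
pos 4: R → hit
pos 5: B → hit
pos 6: R → hit
pos 7: V → miss, evict Q, frames (B R V)
At position 7, page Q is evicted.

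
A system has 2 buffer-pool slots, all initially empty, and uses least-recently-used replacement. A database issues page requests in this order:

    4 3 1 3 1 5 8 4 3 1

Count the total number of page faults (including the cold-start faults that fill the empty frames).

8

4 -> miss, frames [4]
3 -> miss, frames [4, 3]
1 -> miss, evict 4, frames [3, 1]
3 -> hit
1 -> hit
5 -> miss, evict 3, frames [1, 5]
8 -> miss, evict 1, frames [5, 8]
4 -> miss, evict 5, frames [8, 4]
3 -> miss, evict 8, frames [4, 3]
1 -> miss, evict 4, frames [3, 1]
Page faults: 8.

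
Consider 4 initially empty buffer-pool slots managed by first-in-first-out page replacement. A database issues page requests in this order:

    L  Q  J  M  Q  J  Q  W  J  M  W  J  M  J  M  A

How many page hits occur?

L → fault, frames {L}
Q → fault, frames {L,Q}
J → fault, frames {L,Q,J}
M → fault, frames {L,Q,J,M}
Q → hit
J → hit
Q → hit
W → fault, evict L, frames {Q,J,M,W}
J → hit
M → hit
W → hit
J → hit
M → hit
J → hit
M → hit
A → fault, evict Q, frames {J,M,W,A}
Hits: 10.

10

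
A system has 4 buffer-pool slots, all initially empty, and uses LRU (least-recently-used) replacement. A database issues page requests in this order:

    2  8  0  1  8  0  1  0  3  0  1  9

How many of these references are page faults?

6

2 → fault, frames (2)
8 → fault, frames (2 8)
0 → fault, frames (2 8 0)
1 → fault, frames (2 8 0 1)
8 → hit
0 → hit
1 → hit
0 → hit
3 → fault, evict 2, frames (8 1 0 3)
0 → hit
1 → hit
9 → fault, evict 8, frames (3 0 1 9)
Page faults: 6.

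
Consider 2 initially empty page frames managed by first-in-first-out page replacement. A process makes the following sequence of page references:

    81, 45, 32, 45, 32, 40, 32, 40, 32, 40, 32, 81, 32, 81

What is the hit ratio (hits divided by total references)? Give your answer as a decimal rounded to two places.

81 → miss, frames [81]
45 → miss, frames [81, 45]
32 → miss, evict 81, frames [45, 32]
45 → hit
32 → hit
40 → miss, evict 45, frames [32, 40]
32 → hit
40 → hit
32 → hit
40 → hit
32 → hit
81 → miss, evict 32, frames [40, 81]
32 → miss, evict 40, frames [81, 32]
81 → hit
Hits: 8 of 14 references → 8/14 = 0.5714.

0.57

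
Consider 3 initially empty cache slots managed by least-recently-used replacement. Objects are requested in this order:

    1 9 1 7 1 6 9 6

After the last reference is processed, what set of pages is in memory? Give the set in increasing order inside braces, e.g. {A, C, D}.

{1, 6, 9}

1: fault, frames [1]
9: fault, frames [1, 9]
1: hit
7: fault, frames [9, 1, 7]
1: hit
6: fault, evict 9, frames [7, 1, 6]
9: fault, evict 7, frames [1, 6, 9]
6: hit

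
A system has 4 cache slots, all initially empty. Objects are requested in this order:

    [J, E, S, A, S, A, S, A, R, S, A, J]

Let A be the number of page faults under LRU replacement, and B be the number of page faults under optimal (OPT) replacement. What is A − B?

1

Under LRU: F F F F . . . . F . . F → 6 faults.
Under OPT: F F F F . . . . F . . . → 5 faults.
A − B = 6 − 5 = 1.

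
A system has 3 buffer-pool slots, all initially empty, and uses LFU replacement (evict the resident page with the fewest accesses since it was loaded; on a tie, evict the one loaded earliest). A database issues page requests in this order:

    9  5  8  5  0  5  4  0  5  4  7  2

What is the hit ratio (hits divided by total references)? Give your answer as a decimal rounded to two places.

0.42

9 -> fault, frames [9]
5 -> fault, frames [9, 5]
8 -> fault, frames [9, 5, 8]
5 -> hit
0 -> fault, evict 9, frames [5, 8, 0]
5 -> hit
4 -> fault, evict 8, frames [5, 0, 4]
0 -> hit
5 -> hit
4 -> hit
7 -> fault, evict 0, frames [5, 4, 7]
2 -> fault, evict 7, frames [5, 4, 2]
Hits: 5 of 12 references → 5/12 = 0.4167.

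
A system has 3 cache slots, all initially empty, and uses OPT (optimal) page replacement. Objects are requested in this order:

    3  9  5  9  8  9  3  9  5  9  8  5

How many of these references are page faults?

3: miss, frames {3}
9: miss, frames {3,9}
5: miss, frames {3,9,5}
9: hit
8: miss, evict 5, frames {3,9,8}
9: hit
3: hit
9: hit
5: miss, evict 3, frames {9,8,5}
9: hit
8: hit
5: hit
Page faults: 5.

5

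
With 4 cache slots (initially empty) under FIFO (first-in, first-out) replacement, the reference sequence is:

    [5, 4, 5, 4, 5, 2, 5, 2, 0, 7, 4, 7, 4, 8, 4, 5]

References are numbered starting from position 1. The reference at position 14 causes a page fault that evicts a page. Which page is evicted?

4

pos 1: 5 -> fault, frames {5}
pos 2: 4 -> fault, frames {5,4}
pos 3: 5 -> hit
pos 4: 4 -> hit
pos 5: 5 -> hit
pos 6: 2 -> fault, frames {5,4,2}
pos 7: 5 -> hit
pos 8: 2 -> hit
pos 9: 0 -> fault, frames {5,4,2,0}
pos 10: 7 -> fault, evict 5, frames {4,2,0,7}
pos 11: 4 -> hit
pos 12: 7 -> hit
pos 13: 4 -> hit
pos 14: 8 -> fault, evict 4, frames {2,0,7,8}
At position 14, page 4 is evicted.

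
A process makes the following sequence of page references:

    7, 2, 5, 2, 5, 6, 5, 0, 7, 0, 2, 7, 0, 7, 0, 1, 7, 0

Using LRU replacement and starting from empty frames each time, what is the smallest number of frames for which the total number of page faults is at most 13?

2

f=1: 18 faults
f=2: 12 faults
f=3: 8 faults
f=4: 8 faults
f=5: 6 faults
f=6: 6 faults
Smallest f with faults ≤ 13 is 2.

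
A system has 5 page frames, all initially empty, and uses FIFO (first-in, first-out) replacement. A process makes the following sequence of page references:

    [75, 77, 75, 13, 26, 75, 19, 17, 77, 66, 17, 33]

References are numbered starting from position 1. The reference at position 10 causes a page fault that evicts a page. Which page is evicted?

pos 1: 75: fault, frames (75)
pos 2: 77: fault, frames (75 77)
pos 3: 75: hit
pos 4: 13: fault, frames (75 77 13)
pos 5: 26: fault, frames (75 77 13 26)
pos 6: 75: hit
pos 7: 19: fault, frames (75 77 13 26 19)
pos 8: 17: fault, evict 75, frames (77 13 26 19 17)
pos 9: 77: hit
pos 10: 66: fault, evict 77, frames (13 26 19 17 66)
At position 10, page 77 is evicted.

77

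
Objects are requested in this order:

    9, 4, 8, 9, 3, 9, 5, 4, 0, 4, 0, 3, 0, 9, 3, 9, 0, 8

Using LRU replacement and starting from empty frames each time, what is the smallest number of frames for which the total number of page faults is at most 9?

5

f=1: 18 faults
f=2: 13 faults
f=3: 10 faults
f=4: 10 faults
f=5: 7 faults
f=6: 6 faults
Smallest f with faults ≤ 9 is 5.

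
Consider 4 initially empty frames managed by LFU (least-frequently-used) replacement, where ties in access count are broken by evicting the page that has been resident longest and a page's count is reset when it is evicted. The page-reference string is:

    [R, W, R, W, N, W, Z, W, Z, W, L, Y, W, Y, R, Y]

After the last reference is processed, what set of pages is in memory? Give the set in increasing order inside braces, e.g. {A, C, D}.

{R, W, Y, Z}

R → fault, frames (R)
W → fault, frames (R W)
R → hit
W → hit
N → fault, frames (R W N)
W → hit
Z → fault, frames (R W N Z)
W → hit
Z → hit
W → hit
L → fault, evict N, frames (R W Z L)
Y → fault, evict L, frames (R W Z Y)
W → hit
Y → hit
R → hit
Y → hit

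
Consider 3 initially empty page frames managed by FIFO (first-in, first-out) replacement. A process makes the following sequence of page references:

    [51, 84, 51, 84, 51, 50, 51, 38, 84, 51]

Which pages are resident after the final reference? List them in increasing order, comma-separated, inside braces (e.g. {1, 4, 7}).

51 → fault, frames [51]
84 → fault, frames [51, 84]
51 → hit
84 → hit
51 → hit
50 → fault, frames [51, 84, 50]
51 → hit
38 → fault, evict 51, frames [84, 50, 38]
84 → hit
51 → fault, evict 84, frames [50, 38, 51]

{38, 50, 51}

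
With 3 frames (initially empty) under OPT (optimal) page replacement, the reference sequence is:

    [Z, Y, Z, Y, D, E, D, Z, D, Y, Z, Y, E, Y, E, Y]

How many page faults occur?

5

Z: miss, frames [Z]
Y: miss, frames [Z, Y]
Z: hit
Y: hit
D: miss, frames [Z, Y, D]
E: miss, evict Y, frames [Z, D, E]
D: hit
Z: hit
D: hit
Y: miss, evict D, frames [Z, E, Y]
Z: hit
Y: hit
E: hit
Y: hit
E: hit
Y: hit
Page faults: 5.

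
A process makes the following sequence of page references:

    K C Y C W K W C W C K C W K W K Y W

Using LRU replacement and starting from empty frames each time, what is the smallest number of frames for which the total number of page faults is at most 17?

f=1: 18 faults
f=2: 11 faults
f=3: 6 faults
f=4: 4 faults
Smallest f with faults ≤ 17 is 2.

2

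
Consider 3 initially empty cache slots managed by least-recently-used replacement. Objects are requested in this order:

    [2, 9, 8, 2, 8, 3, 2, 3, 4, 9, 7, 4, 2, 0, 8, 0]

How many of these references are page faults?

2: miss, frames (2)
9: miss, frames (2 9)
8: miss, frames (2 9 8)
2: hit
8: hit
3: miss, evict 9, frames (2 8 3)
2: hit
3: hit
4: miss, evict 8, frames (2 3 4)
9: miss, evict 2, frames (3 4 9)
7: miss, evict 3, frames (4 9 7)
4: hit
2: miss, evict 9, frames (7 4 2)
0: miss, evict 7, frames (4 2 0)
8: miss, evict 4, frames (2 0 8)
0: hit
Page faults: 10.

10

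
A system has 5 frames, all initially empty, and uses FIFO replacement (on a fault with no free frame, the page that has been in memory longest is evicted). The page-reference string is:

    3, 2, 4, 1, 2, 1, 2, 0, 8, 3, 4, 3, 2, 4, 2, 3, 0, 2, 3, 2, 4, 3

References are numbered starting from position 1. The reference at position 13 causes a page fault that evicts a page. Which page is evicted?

4

pos 1: 3 → miss, frames (3)
pos 2: 2 → miss, frames (3 2)
pos 3: 4 → miss, frames (3 2 4)
pos 4: 1 → miss, frames (3 2 4 1)
pos 5: 2 → hit
pos 6: 1 → hit
pos 7: 2 → hit
pos 8: 0 → miss, frames (3 2 4 1 0)
pos 9: 8 → miss, evict 3, frames (2 4 1 0 8)
pos 10: 3 → miss, evict 2, frames (4 1 0 8 3)
pos 11: 4 → hit
pos 12: 3 → hit
pos 13: 2 → miss, evict 4, frames (1 0 8 3 2)
At position 13, page 4 is evicted.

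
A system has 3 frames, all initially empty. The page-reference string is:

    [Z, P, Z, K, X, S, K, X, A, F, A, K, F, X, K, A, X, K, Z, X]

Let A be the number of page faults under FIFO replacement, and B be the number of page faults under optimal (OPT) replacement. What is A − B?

2

Under FIFO: F F . F F F . . F F . F . F . F . . F . → 11 faults.
Under OPT: F F . F F F . . F F . . . F . . . . F . → 9 faults.
A − B = 11 − 9 = 2.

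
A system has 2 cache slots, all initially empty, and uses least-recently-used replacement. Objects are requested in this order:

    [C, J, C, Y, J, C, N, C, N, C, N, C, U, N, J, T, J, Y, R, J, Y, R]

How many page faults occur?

C: miss, frames {C}
J: miss, frames {C,J}
C: hit
Y: miss, evict J, frames {C,Y}
J: miss, evict C, frames {Y,J}
C: miss, evict Y, frames {J,C}
N: miss, evict J, frames {C,N}
C: hit
N: hit
C: hit
N: hit
C: hit
U: miss, evict N, frames {C,U}
N: miss, evict C, frames {U,N}
J: miss, evict U, frames {N,J}
T: miss, evict N, frames {J,T}
J: hit
Y: miss, evict T, frames {J,Y}
R: miss, evict J, frames {Y,R}
J: miss, evict Y, frames {R,J}
Y: miss, evict R, frames {J,Y}
R: miss, evict J, frames {Y,R}
Page faults: 15.

15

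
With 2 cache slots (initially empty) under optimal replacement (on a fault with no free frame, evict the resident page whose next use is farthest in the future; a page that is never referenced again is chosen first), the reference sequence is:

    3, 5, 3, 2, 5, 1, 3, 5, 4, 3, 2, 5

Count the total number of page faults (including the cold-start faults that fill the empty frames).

3 → miss, frames {3}
5 → miss, frames {3,5}
3 → hit
2 → miss, evict 3, frames {5,2}
5 → hit
1 → miss, evict 2, frames {5,1}
3 → miss, evict 1, frames {5,3}
5 → hit
4 → miss, evict 5, frames {3,4}
3 → hit
2 → miss, evict 4, frames {3,2}
5 → miss, evict 2, frames {3,5}
Page faults: 8.

8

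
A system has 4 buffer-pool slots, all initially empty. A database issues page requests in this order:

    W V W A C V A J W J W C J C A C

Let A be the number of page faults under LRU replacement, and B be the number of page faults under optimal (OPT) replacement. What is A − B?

2

Under LRU: F F . F F . . F F . . F . . . . → 7 faults.
Under OPT: F F . F F . . F . . . . . . . . → 5 faults.
A − B = 7 − 5 = 2.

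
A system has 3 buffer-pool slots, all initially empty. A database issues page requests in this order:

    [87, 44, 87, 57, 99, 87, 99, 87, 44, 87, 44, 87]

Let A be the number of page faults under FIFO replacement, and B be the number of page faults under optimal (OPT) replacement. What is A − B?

2

Under FIFO: F F . F F F . . F . . . → 6 faults.
Under OPT: F F . F F . . . . . . . → 4 faults.
A − B = 6 − 4 = 2.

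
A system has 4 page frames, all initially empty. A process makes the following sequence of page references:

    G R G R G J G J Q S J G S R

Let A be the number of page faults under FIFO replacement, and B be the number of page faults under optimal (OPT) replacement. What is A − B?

2

Under FIFO: F F . . . F . . F F . F . F → 7 faults.
Under OPT: F F . . . F . . F F . . . . → 5 faults.
A − B = 7 − 5 = 2.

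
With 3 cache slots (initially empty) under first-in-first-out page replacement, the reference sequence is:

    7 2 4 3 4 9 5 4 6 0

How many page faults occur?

9

7 -> miss, frames (7)
2 -> miss, frames (7 2)
4 -> miss, frames (7 2 4)
3 -> miss, evict 7, frames (2 4 3)
4 -> hit
9 -> miss, evict 2, frames (4 3 9)
5 -> miss, evict 4, frames (3 9 5)
4 -> miss, evict 3, frames (9 5 4)
6 -> miss, evict 9, frames (5 4 6)
0 -> miss, evict 5, frames (4 6 0)
Page faults: 9.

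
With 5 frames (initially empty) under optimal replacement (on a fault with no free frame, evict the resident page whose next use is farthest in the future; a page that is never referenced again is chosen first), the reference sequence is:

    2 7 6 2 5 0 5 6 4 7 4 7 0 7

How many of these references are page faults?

2: miss, frames [2]
7: miss, frames [2, 7]
6: miss, frames [2, 7, 6]
2: hit
5: miss, frames [2, 7, 6, 5]
0: miss, frames [2, 7, 6, 5, 0]
5: hit
6: hit
4: miss, evict 5, frames [2, 7, 6, 0, 4]
7: hit
4: hit
7: hit
0: hit
7: hit
Page faults: 6.

6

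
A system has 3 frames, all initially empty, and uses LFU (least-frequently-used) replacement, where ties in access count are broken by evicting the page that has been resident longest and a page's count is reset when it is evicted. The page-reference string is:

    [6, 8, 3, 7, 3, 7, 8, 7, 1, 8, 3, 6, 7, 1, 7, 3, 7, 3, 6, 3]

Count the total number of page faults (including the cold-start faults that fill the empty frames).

6: miss, frames [6]
8: miss, frames [6, 8]
3: miss, frames [6, 8, 3]
7: miss, evict 6, frames [8, 3, 7]
3: hit
7: hit
8: hit
7: hit
1: miss, evict 8, frames [3, 7, 1]
8: miss, evict 1, frames [3, 7, 8]
3: hit
6: miss, evict 8, frames [3, 7, 6]
7: hit
1: miss, evict 6, frames [3, 7, 1]
7: hit
3: hit
7: hit
3: hit
6: miss, evict 1, frames [3, 7, 6]
3: hit
Page faults: 9.

9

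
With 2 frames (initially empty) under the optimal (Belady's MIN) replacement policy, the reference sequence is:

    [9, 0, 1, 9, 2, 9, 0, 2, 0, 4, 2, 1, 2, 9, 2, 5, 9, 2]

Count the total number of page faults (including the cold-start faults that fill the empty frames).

9: fault, frames {9}
0: fault, frames {9,0}
1: fault, evict 0, frames {9,1}
9: hit
2: fault, evict 1, frames {9,2}
9: hit
0: fault, evict 9, frames {2,0}
2: hit
0: hit
4: fault, evict 0, frames {2,4}
2: hit
1: fault, evict 4, frames {2,1}
2: hit
9: fault, evict 1, frames {2,9}
2: hit
5: fault, evict 2, frames {9,5}
9: hit
2: fault, evict 5, frames {9,2}
Page faults: 10.

10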